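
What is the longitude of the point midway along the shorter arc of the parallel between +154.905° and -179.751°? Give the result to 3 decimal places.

Signed shortest Δλ from +154.905° to -179.751° is +25.344°.
Midpoint longitude = +154.905° + (+25.344°)/2 = +154.905° + 12.672° = +167.577°.
(The naïve average (+154.905 + -179.751)/2 = -12.423° is on the wrong side of the globe.)

+167.577°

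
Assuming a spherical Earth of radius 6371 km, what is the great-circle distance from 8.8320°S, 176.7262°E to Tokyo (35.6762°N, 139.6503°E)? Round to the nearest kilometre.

Δλ = 139.6503 − 176.7262 = -37.0759°.
Δφ = 35.6762 − -8.8320 = 44.5082°.
a = sin²(Δφ/2) + cos φ₁ · cos φ₂ · sin²(Δλ/2) = 0.224562.
c = 2·atan2(√a, √(1−a)) = 0.98738 rad → d = 6371·c ≈ 6290.62 km.

6291 km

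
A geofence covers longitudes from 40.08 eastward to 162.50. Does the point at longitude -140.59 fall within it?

Band width going east from +40.08° to +162.50°: ((162.50 − 40.08) mod 360) = 122.42°.
Offset of -140.59° east of the west edge: ((-140.59 − 40.08) mod 360) = 179.33°.
179.33° > 122.42° ⇒ outside.

No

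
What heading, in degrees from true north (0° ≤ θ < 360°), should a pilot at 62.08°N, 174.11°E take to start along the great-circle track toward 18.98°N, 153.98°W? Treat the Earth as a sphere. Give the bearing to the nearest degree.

138°

Δλ = -153.98 − 174.11 = -328.09°; wrapped into (−180°, 180°]: 31.91°.
θ = atan2( sin Δλ · cos φ₂ , cos φ₁ · sin φ₂ − sin φ₁ · cos φ₂ · cos Δλ )
  = atan2(0.49985, -0.55700) = 138.096° → normalised to [0°, 360°): 138.096°.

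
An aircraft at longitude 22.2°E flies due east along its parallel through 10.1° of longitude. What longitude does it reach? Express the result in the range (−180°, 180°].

32.3°E

Start at +22.2°; shift +10.1° → +32.3°.
+32.3° already lies in (−180°, 180°].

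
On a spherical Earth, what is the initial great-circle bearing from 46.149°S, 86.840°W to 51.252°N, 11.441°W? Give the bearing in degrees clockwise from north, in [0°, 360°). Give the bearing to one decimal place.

42.8°

Δλ = -11.441 − -86.840 = 75.399°.
θ = atan2( sin Δλ · cos φ₂ , cos φ₁ · sin φ₂ − sin φ₁ · cos φ₂ · cos Δλ )
  = atan2(0.60568, 0.65409) = 42.799° → normalised to [0°, 360°): 42.799°.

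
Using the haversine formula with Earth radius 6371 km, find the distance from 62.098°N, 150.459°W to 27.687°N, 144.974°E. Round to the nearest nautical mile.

Δλ = 144.974 − -150.459 = 295.433°; wrapped into (−180°, 180°]: -64.567°.
Δφ = 27.687 − 62.098 = -34.411°.
a = sin²(Δφ/2) + cos φ₁ · cos φ₂ · sin²(Δλ/2) = 0.205708.
c = 2·atan2(√a, √(1−a)) = 0.94149 rad → d = 6371·c ≈ 5998.24 km ≈ 3238.79 nmi.

3239 nmi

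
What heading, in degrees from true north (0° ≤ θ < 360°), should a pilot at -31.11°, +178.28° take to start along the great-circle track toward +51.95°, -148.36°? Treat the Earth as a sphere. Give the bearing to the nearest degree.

20°

Δλ = -148.36 − 178.28 = -326.64°; wrapped into (−180°, 180°]: 33.36°.
θ = atan2( sin Δλ · cos φ₂ , cos φ₁ · sin φ₂ − sin φ₁ · cos φ₂ · cos Δλ )
  = atan2(0.33893, 0.94020) = 19.823° → normalised to [0°, 360°): 19.823°.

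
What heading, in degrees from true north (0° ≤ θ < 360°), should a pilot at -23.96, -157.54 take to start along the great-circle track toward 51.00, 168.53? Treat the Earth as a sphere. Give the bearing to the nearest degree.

Δλ = 168.53 − -157.54 = 326.07°; wrapped into (−180°, 180°]: -33.93°.
θ = atan2( sin Δλ · cos φ₂ , cos φ₁ · sin φ₂ − sin φ₁ · cos φ₂ · cos Δλ )
  = atan2(-0.35127, 0.92223) = -20.852° → normalised to [0°, 360°): 339.148°.

339°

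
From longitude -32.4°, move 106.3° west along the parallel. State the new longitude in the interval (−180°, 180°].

Start at -32.4°; shift −106.3° → -138.7°.
-138.7° already lies in (−180°, 180°].

-138.7°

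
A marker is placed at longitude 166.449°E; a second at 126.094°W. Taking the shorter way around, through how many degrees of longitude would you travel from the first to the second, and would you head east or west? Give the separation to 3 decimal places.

67.457° east

Raw difference: -126.094 − 166.449 = -292.543°.
Normalise into (−180°, 180°]: -292.543° + 360° = 67.457°.
Positive ⇒ the second point lies to the east; separation 67.457°.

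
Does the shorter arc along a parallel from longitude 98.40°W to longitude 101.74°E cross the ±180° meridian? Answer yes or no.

Naïve |101.74 − -98.40| = 200.14° > 180°, so the shorter arc goes the other way round — across 180°.
Signed shortest Δλ = ((101.74 − -98.40 + 180) mod 360) − 180 = -159.86°.
Going west by 159.86° from -98.40° passes through 180° before reaching +101.74°.

Yes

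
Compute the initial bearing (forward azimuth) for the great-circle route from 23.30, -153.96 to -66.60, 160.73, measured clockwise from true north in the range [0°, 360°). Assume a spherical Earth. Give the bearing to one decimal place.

196.5°

Δλ = 160.73 − -153.96 = 314.69°; wrapped into (−180°, 180°]: -45.31°.
θ = atan2( sin Δλ · cos φ₂ , cos φ₁ · sin φ₂ − sin φ₁ · cos φ₂ · cos Δλ )
  = atan2(-0.28234, -0.95339) = -163.504° → normalised to [0°, 360°): 196.496°.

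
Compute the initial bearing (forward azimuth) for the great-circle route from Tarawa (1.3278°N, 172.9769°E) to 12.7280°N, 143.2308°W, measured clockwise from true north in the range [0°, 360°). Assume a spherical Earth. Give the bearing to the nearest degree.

Δλ = -143.2308 − 172.9769 = -316.2077°; wrapped into (−180°, 180°]: 43.7923°.
θ = atan2( sin Δλ · cos φ₂ , cos φ₁ · sin φ₂ − sin φ₁ · cos φ₂ · cos Δλ )
  = atan2(0.67504, 0.20395) = 73.189° → normalised to [0°, 360°): 73.189°.

73°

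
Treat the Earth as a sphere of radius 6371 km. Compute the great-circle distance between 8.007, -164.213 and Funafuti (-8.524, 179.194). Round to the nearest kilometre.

Δλ = 179.194 − -164.213 = 343.407°; wrapped into (−180°, 180°]: -16.593°.
Δφ = -8.524 − 8.007 = -16.531°.
a = sin²(Δφ/2) + cos φ₁ · cos φ₂ · sin²(Δλ/2) = 0.041058.
c = 2·atan2(√a, √(1−a)) = 0.40808 rad → d = 6371·c ≈ 2599.87 km.

2600 km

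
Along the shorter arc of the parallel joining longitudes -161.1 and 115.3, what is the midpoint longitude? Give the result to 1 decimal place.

+157.1°

Signed shortest Δλ from -161.1° to +115.3° is -83.6°.
Midpoint longitude = -161.1° + (-83.6°)/2 = -161.1° − 41.8° = -202.9°.
Normalise into (−180°, 180°]: +157.1°.
(The naïve average (-161.1 + +115.3)/2 = -22.9° is on the wrong side of the globe.)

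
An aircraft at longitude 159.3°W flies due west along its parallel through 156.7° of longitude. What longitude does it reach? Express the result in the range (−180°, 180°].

44.0°E

Start at -159.3°; shift −156.7° → -316.0°.
-316.0° lies outside (−180°, 180°]; add 360° → +44.0°.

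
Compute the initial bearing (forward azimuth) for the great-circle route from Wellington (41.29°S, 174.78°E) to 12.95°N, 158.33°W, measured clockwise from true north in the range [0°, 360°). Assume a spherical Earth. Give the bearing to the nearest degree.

Δλ = -158.33 − 174.78 = -333.11°; wrapped into (−180°, 180°]: 26.89°.
θ = atan2( sin Δλ · cos φ₂ , cos φ₁ · sin φ₂ − sin φ₁ · cos φ₂ · cos Δλ )
  = atan2(0.44078, 0.74194) = 30.714° → normalised to [0°, 360°): 30.714°.

31°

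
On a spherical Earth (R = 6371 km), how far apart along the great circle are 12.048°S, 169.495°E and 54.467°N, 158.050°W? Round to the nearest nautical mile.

Δλ = -158.050 − 169.495 = -327.545°; wrapped into (−180°, 180°]: 32.455°.
Δφ = 54.467 − -12.048 = 66.515°.
a = sin²(Δφ/2) + cos φ₁ · cos φ₂ · sin²(Δλ/2) = 0.345131.
c = 2·atan2(√a, √(1−a)) = 1.25588 rad → d = 6371·c ≈ 8001.21 km ≈ 4320.31 nmi.

4320 nmi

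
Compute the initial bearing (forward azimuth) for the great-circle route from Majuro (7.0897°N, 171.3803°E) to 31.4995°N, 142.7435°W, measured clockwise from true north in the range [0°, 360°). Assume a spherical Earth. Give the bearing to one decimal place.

54.0°

Δλ = -142.7435 − 171.3803 = -314.1238°; wrapped into (−180°, 180°]: 45.8762°.
θ = atan2( sin Δλ · cos φ₂ , cos φ₁ · sin φ₂ − sin φ₁ · cos φ₂ · cos Δλ )
  = atan2(0.61206, 0.44523) = 53.967° → normalised to [0°, 360°): 53.967°.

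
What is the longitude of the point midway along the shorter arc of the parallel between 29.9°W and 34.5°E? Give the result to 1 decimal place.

Signed shortest Δλ from -29.9° to +34.5° is +64.4°.
Midpoint longitude = -29.9° + (+64.4°)/2 = -29.9° + 32.2° = +2.3°.

2.3°E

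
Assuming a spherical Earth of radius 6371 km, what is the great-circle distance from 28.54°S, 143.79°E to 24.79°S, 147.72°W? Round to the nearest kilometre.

Δλ = -147.72 − 143.79 = -291.51°; wrapped into (−180°, 180°]: 68.49°.
Δφ = -24.79 − -28.54 = 3.75°.
a = sin²(Δφ/2) + cos φ₁ · cos φ₂ · sin²(Δλ/2) = 0.253624.
c = 2·atan2(√a, √(1−a)) = 1.05555 rad → d = 6371·c ≈ 6724.88 km.

6725 km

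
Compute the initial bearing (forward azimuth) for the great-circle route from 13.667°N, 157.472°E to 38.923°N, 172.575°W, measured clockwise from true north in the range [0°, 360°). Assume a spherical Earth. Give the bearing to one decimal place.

Δλ = -172.575 − 157.472 = -330.047°; wrapped into (−180°, 180°]: 29.953°.
θ = atan2( sin Δλ · cos φ₂ , cos φ₁ · sin φ₂ − sin φ₁ · cos φ₂ · cos Δλ )
  = atan2(0.38844, 0.45122) = 40.725° → normalised to [0°, 360°): 40.725°.

40.7°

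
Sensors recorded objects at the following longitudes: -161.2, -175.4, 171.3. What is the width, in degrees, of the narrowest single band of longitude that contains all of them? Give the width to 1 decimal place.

Sort the longitudes: -175.4°, -161.2°, +171.3°.
Eastward gaps between consecutive values (wrapping around): 14.2°, 332.5°, 13.3°.
Largest gap = 332.5° ⇒ minimal covering band is its complement: 360° − 332.5° = 27.5°.
Band runs from +171.3° eastward to -161.2°, crossing the antimeridian.

27.5°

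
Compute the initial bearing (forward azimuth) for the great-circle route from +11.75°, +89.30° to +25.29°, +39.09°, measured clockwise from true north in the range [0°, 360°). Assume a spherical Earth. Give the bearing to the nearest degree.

Δλ = 39.09 − 89.30 = -50.21°.
θ = atan2( sin Δλ · cos φ₂ , cos φ₁ · sin φ₂ − sin φ₁ · cos φ₂ · cos Δλ )
  = atan2(-0.69475, 0.30041) = -66.616° → normalised to [0°, 360°): 293.384°.

293°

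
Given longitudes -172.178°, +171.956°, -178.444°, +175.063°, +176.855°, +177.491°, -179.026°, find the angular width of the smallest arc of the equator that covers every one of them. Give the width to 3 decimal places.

15.866°

Sort the longitudes: -179.026°, -178.444°, -172.178°, +171.956°, +175.063°, +176.855°, +177.491°.
Eastward gaps between consecutive values (wrapping around): 0.582°, 6.266°, 344.134°, 3.107°, 1.792°, 0.636°, 3.483°.
Largest gap = 344.134° ⇒ minimal covering band is its complement: 360° − 344.134° = 15.866°.
Band runs from +171.956° eastward to -172.178°, crossing the antimeridian.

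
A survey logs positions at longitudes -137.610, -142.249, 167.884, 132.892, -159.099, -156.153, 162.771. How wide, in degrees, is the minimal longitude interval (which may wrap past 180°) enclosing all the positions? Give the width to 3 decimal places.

Sort the longitudes: -159.099°, -156.153°, -142.249°, -137.610°, +132.892°, +162.771°, +167.884°.
Eastward gaps between consecutive values (wrapping around): 2.946°, 13.904°, 4.639°, 270.502°, 29.879°, 5.113°, 33.017°.
Largest gap = 270.502° ⇒ minimal covering band is its complement: 360° − 270.502° = 89.498°.
Band runs from +132.892° eastward to -137.610°, crossing the antimeridian.

89.498°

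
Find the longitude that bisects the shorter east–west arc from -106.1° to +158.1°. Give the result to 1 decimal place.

-154.0°

Signed shortest Δλ from -106.1° to +158.1° is -95.8°.
Midpoint longitude = -106.1° + (-95.8°)/2 = -106.1° − 47.9° = -154.0°.
(The naïve average (-106.1 + +158.1)/2 = 26.0° is on the wrong side of the globe.)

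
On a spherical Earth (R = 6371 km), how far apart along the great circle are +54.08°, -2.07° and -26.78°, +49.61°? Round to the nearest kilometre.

10263 km

Δλ = 49.61 − -2.07 = 51.68°.
Δφ = -26.78 − 54.08 = -80.86°.
a = sin²(Δφ/2) + cos φ₁ · cos φ₂ · sin²(Δλ/2) = 0.520072.
c = 2·atan2(√a, √(1−a)) = 1.61095 rad → d = 6371·c ≈ 10263.36 km.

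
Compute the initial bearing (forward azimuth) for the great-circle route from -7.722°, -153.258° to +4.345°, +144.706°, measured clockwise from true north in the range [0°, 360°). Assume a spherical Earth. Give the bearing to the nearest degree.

279°

Δλ = 144.706 − -153.258 = 297.964°; wrapped into (−180°, 180°]: -62.036°.
θ = atan2( sin Δλ · cos φ₂ , cos φ₁ · sin φ₂ − sin φ₁ · cos φ₂ · cos Δλ )
  = atan2(-0.88070, 0.13790) = -81.101° → normalised to [0°, 360°): 278.899°.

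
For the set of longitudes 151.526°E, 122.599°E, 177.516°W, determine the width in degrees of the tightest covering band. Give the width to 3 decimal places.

59.885°

Sort the longitudes: -177.516°, +122.599°, +151.526°.
Eastward gaps between consecutive values (wrapping around): 300.115°, 28.927°, 30.958°.
Largest gap = 300.115° ⇒ minimal covering band is its complement: 360° − 300.115° = 59.885°.
Band runs from +122.599° eastward to -177.516°, crossing the antimeridian.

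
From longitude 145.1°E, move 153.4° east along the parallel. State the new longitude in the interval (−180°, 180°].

Start at +145.1°; shift +153.4° → +298.5°.
+298.5° lies outside (−180°, 180°]; subtract 360° → -61.5°.

61.5°W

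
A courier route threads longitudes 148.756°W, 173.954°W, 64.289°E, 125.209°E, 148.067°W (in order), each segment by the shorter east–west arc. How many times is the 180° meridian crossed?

2

Leg 1: -148.756° → -173.954°, shortest Δλ = -25.198° (west) — does not cross 180°.
Leg 2: -173.954° → +64.289°, shortest Δλ = -121.757° (west) — crosses 180°.
Leg 3: +64.289° → +125.209°, shortest Δλ = 60.92° (east) — does not cross 180°.
Leg 4: +125.209° → -148.067°, shortest Δλ = 86.724° (east) — crosses 180°.
Total crossings: 2.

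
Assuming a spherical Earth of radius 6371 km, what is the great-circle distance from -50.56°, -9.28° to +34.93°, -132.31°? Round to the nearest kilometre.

15185 km

Δλ = -132.31 − -9.28 = -123.03°.
Δφ = 34.93 − -50.56 = 85.49°.
a = sin²(Δφ/2) + cos φ₁ · cos φ₂ · sin²(Δλ/2) = 0.863043.
c = 2·atan2(√a, √(1−a)) = 2.38341 rad → d = 6371·c ≈ 15184.70 km.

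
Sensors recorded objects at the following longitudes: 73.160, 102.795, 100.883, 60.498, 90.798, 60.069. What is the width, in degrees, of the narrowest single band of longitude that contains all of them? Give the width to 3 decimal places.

42.726°

Sort the longitudes: +60.069°, +60.498°, +73.160°, +90.798°, +100.883°, +102.795°.
Eastward gaps between consecutive values (wrapping around): 0.429°, 12.662°, 17.638°, 10.085°, 1.912°, 317.274°.
Largest gap = 317.274° ⇒ minimal covering band is its complement: 360° − 317.274° = 42.726°.
Band runs from +60.069° eastward to +102.795°.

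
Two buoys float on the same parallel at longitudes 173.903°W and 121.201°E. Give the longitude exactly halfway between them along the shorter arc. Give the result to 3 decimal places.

153.649°E

Signed shortest Δλ from -173.903° to +121.201° is -64.896°.
Midpoint longitude = -173.903° + (-64.896°)/2 = -173.903° − 32.448° = -206.351°.
Normalise into (−180°, 180°]: +153.649°.
(The naïve average (-173.903 + +121.201)/2 = -26.351° is on the wrong side of the globe.)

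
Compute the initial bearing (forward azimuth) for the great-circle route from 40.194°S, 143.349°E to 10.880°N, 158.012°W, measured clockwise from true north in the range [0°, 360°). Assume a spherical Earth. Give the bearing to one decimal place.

60.5°

Δλ = -158.012 − 143.349 = -301.361°; wrapped into (−180°, 180°]: 58.639°.
θ = atan2( sin Δλ · cos φ₂ , cos φ₁ · sin φ₂ − sin φ₁ · cos φ₂ · cos Δλ )
  = atan2(0.83856, 0.47402) = 60.522° → normalised to [0°, 360°): 60.522°.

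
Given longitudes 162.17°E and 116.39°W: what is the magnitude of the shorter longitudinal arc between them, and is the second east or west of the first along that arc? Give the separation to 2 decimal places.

81.44° east

Raw difference: -116.39 − 162.17 = -278.56°.
Normalise into (−180°, 180°]: -278.56° + 360° = 81.44°.
Positive ⇒ the second point lies to the east; separation 81.44°.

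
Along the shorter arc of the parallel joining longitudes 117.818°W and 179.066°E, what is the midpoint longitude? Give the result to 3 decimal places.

149.376°W

Signed shortest Δλ from -117.818° to +179.066° is -63.116°.
Midpoint longitude = -117.818° + (-63.116°)/2 = -117.818° − 31.558° = -149.376°.
(The naïve average (-117.818 + +179.066)/2 = 30.624° is on the wrong side of the globe.)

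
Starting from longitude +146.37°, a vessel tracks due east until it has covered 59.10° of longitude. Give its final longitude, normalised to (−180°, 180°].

Start at +146.37°; shift +59.10° → +205.47°.
+205.47° lies outside (−180°, 180°]; subtract 360° → -154.53°.

-154.53°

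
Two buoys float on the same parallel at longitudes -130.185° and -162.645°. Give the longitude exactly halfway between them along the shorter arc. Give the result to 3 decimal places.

-146.415°

Signed shortest Δλ from -130.185° to -162.645° is -32.460°.
Midpoint longitude = -130.185° + (-32.460°)/2 = -130.185° − 16.230° = -146.415°.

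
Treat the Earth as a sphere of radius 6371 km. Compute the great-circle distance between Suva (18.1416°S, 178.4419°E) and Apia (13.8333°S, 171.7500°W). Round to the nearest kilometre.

Δλ = -171.7500 − 178.4419 = -350.1919°; wrapped into (−180°, 180°]: 9.8081°.
Δφ = -13.8333 − -18.1416 = 4.3083°.
a = sin²(Δφ/2) + cos φ₁ · cos φ₂ · sin²(Δλ/2) = 0.008156.
c = 2·atan2(√a, √(1−a)) = 0.18087 rad → d = 6371·c ≈ 1152.32 km.

1152 km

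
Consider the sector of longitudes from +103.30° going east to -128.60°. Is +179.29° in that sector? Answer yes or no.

Yes

Band width going east from +103.30° to -128.60°: ((-128.60 − 103.30) mod 360) = 128.10°.
Offset of +179.29° east of the west edge: ((179.29 − 103.30) mod 360) = 75.99°.
75.99° ≤ 128.10° ⇒ inside.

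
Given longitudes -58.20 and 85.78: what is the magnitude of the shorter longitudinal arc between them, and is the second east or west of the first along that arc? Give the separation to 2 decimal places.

Raw difference: 85.78 − -58.20 = 143.98°.
Normalise into (−180°, 180°]: 143.98° stays 143.98°.
Positive ⇒ the second point lies to the east; separation 143.98°.

143.98° east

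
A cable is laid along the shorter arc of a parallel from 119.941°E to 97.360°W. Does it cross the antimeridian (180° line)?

Yes

Naïve |-97.360 − 119.941| = 217.301° > 180°, so the shorter arc goes the other way round — across 180°.
Signed shortest Δλ = ((-97.360 − 119.941 + 180) mod 360) − 180 = 142.699°.
Going east by 142.699° from +119.941° passes through 180° before reaching -97.360°.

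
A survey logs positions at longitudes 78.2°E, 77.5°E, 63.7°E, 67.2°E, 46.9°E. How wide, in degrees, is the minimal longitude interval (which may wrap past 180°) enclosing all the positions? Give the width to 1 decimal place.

Sort the longitudes: +46.9°, +63.7°, +67.2°, +77.5°, +78.2°.
Eastward gaps between consecutive values (wrapping around): 16.8°, 3.5°, 10.3°, 0.7°, 328.7°.
Largest gap = 328.7° ⇒ minimal covering band is its complement: 360° − 328.7° = 31.3°.
Band runs from +46.9° eastward to +78.2°.

31.3°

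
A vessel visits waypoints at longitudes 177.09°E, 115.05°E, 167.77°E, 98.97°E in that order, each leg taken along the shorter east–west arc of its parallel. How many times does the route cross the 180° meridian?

Leg 1: +177.09° → +115.05°, shortest Δλ = -62.04° (west) — does not cross 180°.
Leg 2: +115.05° → +167.77°, shortest Δλ = 52.72° (east) — does not cross 180°.
Leg 3: +167.77° → +98.97°, shortest Δλ = -68.8° (west) — does not cross 180°.
Total crossings: 0.

0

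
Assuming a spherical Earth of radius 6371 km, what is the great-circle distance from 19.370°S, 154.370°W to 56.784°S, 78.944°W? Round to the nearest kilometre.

7333 km

Δλ = -78.944 − -154.370 = 75.426°.
Δφ = -56.784 − -19.370 = -37.414°.
a = sin²(Δφ/2) + cos φ₁ · cos φ₂ · sin²(Δλ/2) = 0.296242.
c = 2·atan2(√a, √(1−a)) = 1.15106 rad → d = 6371·c ≈ 7333.43 km.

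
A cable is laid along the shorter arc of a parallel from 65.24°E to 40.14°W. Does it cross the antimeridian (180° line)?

Signed shortest Δλ = ((-40.14 − 65.24 + 180) mod 360) − 180 = -105.38°.
Going west by 105.38° from +65.24° reaches -40.14° without touching 180°.

No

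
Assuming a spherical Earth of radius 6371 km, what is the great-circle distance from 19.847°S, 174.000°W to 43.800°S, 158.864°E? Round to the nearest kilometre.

3664 km

Δλ = 158.864 − -174.000 = 332.864°; wrapped into (−180°, 180°]: -27.136°.
Δφ = -43.800 − -19.847 = -23.953°.
a = sin²(Δφ/2) + cos φ₁ · cos φ₂ · sin²(Δλ/2) = 0.080425.
c = 2·atan2(√a, √(1−a)) = 0.57508 rad → d = 6371·c ≈ 3663.81 km.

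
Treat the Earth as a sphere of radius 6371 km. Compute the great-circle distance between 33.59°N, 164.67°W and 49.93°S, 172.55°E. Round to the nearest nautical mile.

Δλ = 172.55 − -164.67 = 337.22°; wrapped into (−180°, 180°]: -22.78°.
Δφ = -49.93 − 33.59 = -83.52°.
a = sin²(Δφ/2) + cos φ₁ · cos φ₂ · sin²(Δλ/2) = 0.464485.
c = 2·atan2(√a, √(1−a)) = 1.49971 rad → d = 6371·c ≈ 9554.63 km ≈ 5159.09 nmi.

5159 nmi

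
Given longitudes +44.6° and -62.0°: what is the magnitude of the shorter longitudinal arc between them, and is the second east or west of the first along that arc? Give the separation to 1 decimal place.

Raw difference: -62.0 − 44.6 = -106.6°.
Normalise into (−180°, 180°]: -106.6° stays -106.6°.
Negative ⇒ the second point lies to the west; separation 106.6°.

106.6° west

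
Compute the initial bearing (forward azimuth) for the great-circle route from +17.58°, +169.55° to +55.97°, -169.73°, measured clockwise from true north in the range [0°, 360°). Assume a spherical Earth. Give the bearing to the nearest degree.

Δλ = -169.73 − 169.55 = -339.28°; wrapped into (−180°, 180°]: 20.72°.
θ = atan2( sin Δλ · cos φ₂ , cos φ₁ · sin φ₂ − sin φ₁ · cos φ₂ · cos Δλ )
  = atan2(0.19800, 0.63194) = 17.397° → normalised to [0°, 360°): 17.397°.

17°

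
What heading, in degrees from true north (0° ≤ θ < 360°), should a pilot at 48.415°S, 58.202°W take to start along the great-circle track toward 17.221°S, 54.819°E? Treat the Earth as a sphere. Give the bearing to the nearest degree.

Δλ = 54.819 − -58.202 = 113.021°.
θ = atan2( sin Δλ · cos φ₂ , cos φ₁ · sin φ₂ − sin φ₁ · cos φ₂ · cos Δλ )
  = atan2(0.87910, -0.47590) = 118.429° → normalised to [0°, 360°): 118.429°.

118°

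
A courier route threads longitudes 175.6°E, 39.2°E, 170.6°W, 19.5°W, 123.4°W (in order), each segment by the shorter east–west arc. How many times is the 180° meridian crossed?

1

Leg 1: +175.6° → +39.2°, shortest Δλ = -136.4° (west) — does not cross 180°.
Leg 2: +39.2° → -170.6°, shortest Δλ = 150.2° (east) — crosses 180°.
Leg 3: -170.6° → -19.5°, shortest Δλ = 151.1° (east) — does not cross 180°.
Leg 4: -19.5° → -123.4°, shortest Δλ = -103.9° (west) — does not cross 180°.
Total crossings: 1.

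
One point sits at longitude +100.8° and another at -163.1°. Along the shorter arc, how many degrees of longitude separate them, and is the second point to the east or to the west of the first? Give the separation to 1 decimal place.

Raw difference: -163.1 − 100.8 = -263.9°.
Normalise into (−180°, 180°]: -263.9° + 360° = 96.1°.
Positive ⇒ the second point lies to the east; separation 96.1°.

96.1° east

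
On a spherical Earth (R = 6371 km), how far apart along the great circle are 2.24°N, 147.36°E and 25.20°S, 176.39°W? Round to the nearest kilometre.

Δλ = -176.39 − 147.36 = -323.75°; wrapped into (−180°, 180°]: 36.25°.
Δφ = -25.20 − 2.24 = -27.44°.
a = sin²(Δφ/2) + cos φ₁ · cos φ₂ · sin²(Δλ/2) = 0.143753.
c = 2·atan2(√a, √(1−a)) = 0.77775 rad → d = 6371·c ≈ 4955.05 km.

4955 km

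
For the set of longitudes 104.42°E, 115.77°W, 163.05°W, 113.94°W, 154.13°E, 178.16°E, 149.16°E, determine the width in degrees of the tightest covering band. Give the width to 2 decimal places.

Sort the longitudes: -163.05°, -115.77°, -113.94°, +104.42°, +149.16°, +154.13°, +178.16°.
Eastward gaps between consecutive values (wrapping around): 47.28°, 1.83°, 218.36°, 44.74°, 4.97°, 24.03°, 18.79°.
Largest gap = 218.36° ⇒ minimal covering band is its complement: 360° − 218.36° = 141.64°.
Band runs from +104.42° eastward to -113.94°, crossing the antimeridian.

141.64°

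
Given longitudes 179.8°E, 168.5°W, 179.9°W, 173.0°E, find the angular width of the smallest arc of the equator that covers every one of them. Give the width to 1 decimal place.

Sort the longitudes: -179.9°, -168.5°, +173.0°, +179.8°.
Eastward gaps between consecutive values (wrapping around): 11.4°, 341.5°, 6.8°, 0.3°.
Largest gap = 341.5° ⇒ minimal covering band is its complement: 360° − 341.5° = 18.5°.
Band runs from +173.0° eastward to -168.5°, crossing the antimeridian.

18.5°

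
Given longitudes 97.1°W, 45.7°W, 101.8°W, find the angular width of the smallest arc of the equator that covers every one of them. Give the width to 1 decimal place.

Sort the longitudes: -101.8°, -97.1°, -45.7°.
Eastward gaps between consecutive values (wrapping around): 4.7°, 51.4°, 303.9°.
Largest gap = 303.9° ⇒ minimal covering band is its complement: 360° − 303.9° = 56.1°.
Band runs from -101.8° eastward to -45.7°.

56.1°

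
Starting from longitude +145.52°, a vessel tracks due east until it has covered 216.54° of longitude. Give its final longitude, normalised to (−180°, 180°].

Start at +145.52°; shift +216.54° → +362.06°.
+362.06° lies outside (−180°, 180°]; subtract 360° → +2.06°.

+2.06°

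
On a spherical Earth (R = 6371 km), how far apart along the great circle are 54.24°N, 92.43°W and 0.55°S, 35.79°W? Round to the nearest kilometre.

7976 km

Δλ = -35.79 − -92.43 = 56.64°.
Δφ = -0.55 − 54.24 = -54.79°.
a = sin²(Δφ/2) + cos φ₁ · cos φ₂ · sin²(Δλ/2) = 0.343224.
c = 2·atan2(√a, √(1−a)) = 1.25187 rad → d = 6371·c ≈ 7975.64 km.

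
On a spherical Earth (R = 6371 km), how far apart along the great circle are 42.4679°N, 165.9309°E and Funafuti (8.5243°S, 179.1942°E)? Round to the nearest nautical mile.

Δλ = 179.1942 − 165.9309 = 13.2633°.
Δφ = -8.5243 − 42.4679 = -50.9922°.
a = sin²(Δφ/2) + cos φ₁ · cos φ₂ · sin²(Δλ/2) = 0.195016.
c = 2·atan2(√a, √(1−a)) = 0.91478 rad → d = 6371·c ≈ 5828.04 km ≈ 3146.89 nmi.

3147 nmi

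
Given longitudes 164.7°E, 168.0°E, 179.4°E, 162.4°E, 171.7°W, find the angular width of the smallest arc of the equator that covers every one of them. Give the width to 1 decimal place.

25.9°

Sort the longitudes: -171.7°, +162.4°, +164.7°, +168.0°, +179.4°.
Eastward gaps between consecutive values (wrapping around): 334.1°, 2.3°, 3.3°, 11.4°, 8.9°.
Largest gap = 334.1° ⇒ minimal covering band is its complement: 360° − 334.1° = 25.9°.
Band runs from +162.4° eastward to -171.7°, crossing the antimeridian.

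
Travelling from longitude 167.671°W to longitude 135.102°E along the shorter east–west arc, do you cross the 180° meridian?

Yes

Naïve |135.102 − -167.671| = 302.773° > 180°, so the shorter arc goes the other way round — across 180°.
Signed shortest Δλ = ((135.102 − -167.671 + 180) mod 360) − 180 = -57.227°.
Going west by 57.227° from -167.671° passes through 180° before reaching +135.102°.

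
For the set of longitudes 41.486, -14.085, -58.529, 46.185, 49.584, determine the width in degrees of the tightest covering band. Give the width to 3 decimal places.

108.113°

Sort the longitudes: -58.529°, -14.085°, +41.486°, +46.185°, +49.584°.
Eastward gaps between consecutive values (wrapping around): 44.444°, 55.571°, 4.699°, 3.399°, 251.887°.
Largest gap = 251.887° ⇒ minimal covering band is its complement: 360° − 251.887° = 108.113°.
Band runs from -58.529° eastward to +49.584°.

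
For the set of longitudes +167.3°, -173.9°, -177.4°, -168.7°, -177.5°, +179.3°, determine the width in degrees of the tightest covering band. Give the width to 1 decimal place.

24.0°

Sort the longitudes: -177.5°, -177.4°, -173.9°, -168.7°, +167.3°, +179.3°.
Eastward gaps between consecutive values (wrapping around): 0.1°, 3.5°, 5.2°, 336.0°, 12.0°, 3.2°.
Largest gap = 336.0° ⇒ minimal covering band is its complement: 360° − 336.0° = 24.0°.
Band runs from +167.3° eastward to -168.7°, crossing the antimeridian.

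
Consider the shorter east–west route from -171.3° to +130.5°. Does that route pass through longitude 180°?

Naïve |130.5 − -171.3| = 301.8° > 180°, so the shorter arc goes the other way round — across 180°.
Signed shortest Δλ = ((130.5 − -171.3 + 180) mod 360) − 180 = -58.2°.
Going west by 58.2° from -171.3° passes through 180° before reaching +130.5°.

Yes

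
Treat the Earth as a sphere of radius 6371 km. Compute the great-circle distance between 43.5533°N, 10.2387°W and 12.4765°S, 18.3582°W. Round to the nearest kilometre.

Δλ = -18.3582 − -10.2387 = -8.1195°.
Δφ = -12.4765 − 43.5533 = -56.0298°.
a = sin²(Δφ/2) + cos φ₁ · cos φ₂ · sin²(Δλ/2) = 0.224166.
c = 2·atan2(√a, √(1−a)) = 0.98643 rad → d = 6371·c ≈ 6284.57 km.

6285 km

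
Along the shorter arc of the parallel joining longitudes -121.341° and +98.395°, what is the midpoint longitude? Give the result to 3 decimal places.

+168.527°

Signed shortest Δλ from -121.341° to +98.395° is -140.264°.
Midpoint longitude = -121.341° + (-140.264°)/2 = -121.341° − 70.132° = -191.473°.
Normalise into (−180°, 180°]: +168.527°.
(The naïve average (-121.341 + +98.395)/2 = -11.473° is on the wrong side of the globe.)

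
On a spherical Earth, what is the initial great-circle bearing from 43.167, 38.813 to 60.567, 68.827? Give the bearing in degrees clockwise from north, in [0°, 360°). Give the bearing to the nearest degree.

36°

Δλ = 68.827 − 38.813 = 30.014°.
θ = atan2( sin Δλ · cos φ₂ , cos φ₁ · sin φ₂ − sin φ₁ · cos φ₂ · cos Δλ )
  = atan2(0.24581, 0.34412) = 35.538° → normalised to [0°, 360°): 35.538°.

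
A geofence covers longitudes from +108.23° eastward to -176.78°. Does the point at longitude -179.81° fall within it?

Band width going east from +108.23° to -176.78°: ((-176.78 − 108.23) mod 360) = 74.99°.
Offset of -179.81° east of the west edge: ((-179.81 − 108.23) mod 360) = 71.96°.
71.96° ≤ 74.99° ⇒ inside.

Yes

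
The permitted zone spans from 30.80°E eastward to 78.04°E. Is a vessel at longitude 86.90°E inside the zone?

Band width going east from +30.80° to +78.04°: ((78.04 − 30.80) mod 360) = 47.24°.
Offset of +86.90° east of the west edge: ((86.90 − 30.80) mod 360) = 56.10°.
56.10° > 47.24° ⇒ outside.

No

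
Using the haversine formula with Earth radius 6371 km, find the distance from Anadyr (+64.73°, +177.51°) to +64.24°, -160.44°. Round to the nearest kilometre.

Δλ = -160.44 − 177.51 = -337.95°; wrapped into (−180°, 180°]: 22.05°.
Δφ = 64.24 − 64.73 = -0.49°.
a = sin²(Δφ/2) + cos φ₁ · cos φ₂ · sin²(Δλ/2) = 0.006803.
c = 2·atan2(√a, √(1−a)) = 0.16515 rad → d = 6371·c ≈ 1052.18 km.

1052 km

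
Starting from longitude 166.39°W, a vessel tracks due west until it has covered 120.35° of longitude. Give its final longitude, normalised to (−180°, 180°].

73.26°E

Start at -166.39°; shift −120.35° → -286.74°.
-286.74° lies outside (−180°, 180°]; add 360° → +73.26°.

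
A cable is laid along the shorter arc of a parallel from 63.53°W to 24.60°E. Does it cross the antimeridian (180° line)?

Signed shortest Δλ = ((24.60 − -63.53 + 180) mod 360) − 180 = 88.13°.
Going east by 88.13° from -63.53° reaches +24.60° without touching 180°.

No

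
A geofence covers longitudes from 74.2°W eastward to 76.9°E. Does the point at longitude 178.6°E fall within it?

Band width going east from -74.2° to +76.9°: ((76.9 − -74.2) mod 360) = 151.1°.
Offset of +178.6° east of the west edge: ((178.6 − -74.2) mod 360) = 252.8°.
252.8° > 151.1° ⇒ outside.

No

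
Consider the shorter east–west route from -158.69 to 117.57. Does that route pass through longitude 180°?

Yes

Naïve |117.57 − -158.69| = 276.26° > 180°, so the shorter arc goes the other way round — across 180°.
Signed shortest Δλ = ((117.57 − -158.69 + 180) mod 360) − 180 = -83.74°.
Going west by 83.74° from -158.69° passes through 180° before reaching +117.57°.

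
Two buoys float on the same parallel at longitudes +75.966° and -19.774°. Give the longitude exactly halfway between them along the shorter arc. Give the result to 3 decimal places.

+28.096°

Signed shortest Δλ from +75.966° to -19.774° is -95.740°.
Midpoint longitude = +75.966° + (-95.740°)/2 = +75.966° − 47.870° = +28.096°.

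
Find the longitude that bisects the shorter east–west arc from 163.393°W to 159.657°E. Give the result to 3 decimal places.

178.132°E

Signed shortest Δλ from -163.393° to +159.657° is -36.950°.
Midpoint longitude = -163.393° + (-36.950°)/2 = -163.393° − 18.475° = -181.868°.
Normalise into (−180°, 180°]: +178.132°.
(The naïve average (-163.393 + +159.657)/2 = -1.868° is on the wrong side of the globe.)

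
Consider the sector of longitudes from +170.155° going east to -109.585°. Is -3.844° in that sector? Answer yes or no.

Band width going east from +170.155° to -109.585°: ((-109.585 − 170.155) mod 360) = 80.260°.
Offset of -3.844° east of the west edge: ((-3.844 − 170.155) mod 360) = 186.001°.
186.001° > 80.260° ⇒ outside.

No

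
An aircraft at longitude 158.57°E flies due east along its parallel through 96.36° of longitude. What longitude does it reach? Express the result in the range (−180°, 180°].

Start at +158.57°; shift +96.36° → +254.93°.
+254.93° lies outside (−180°, 180°]; subtract 360° → -105.07°.

105.07°W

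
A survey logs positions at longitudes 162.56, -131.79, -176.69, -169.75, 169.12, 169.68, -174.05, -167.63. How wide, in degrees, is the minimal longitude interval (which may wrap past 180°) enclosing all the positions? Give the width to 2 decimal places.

Sort the longitudes: -176.69°, -174.05°, -169.75°, -167.63°, -131.79°, +162.56°, +169.12°, +169.68°.
Eastward gaps between consecutive values (wrapping around): 2.64°, 4.30°, 2.12°, 35.84°, 294.35°, 6.56°, 0.56°, 13.63°.
Largest gap = 294.35° ⇒ minimal covering band is its complement: 360° − 294.35° = 65.65°.
Band runs from +162.56° eastward to -131.79°, crossing the antimeridian.

65.65°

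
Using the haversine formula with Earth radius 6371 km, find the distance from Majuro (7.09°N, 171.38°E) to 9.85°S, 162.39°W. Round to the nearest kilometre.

3462 km

Δλ = -162.39 − 171.38 = -333.77°; wrapped into (−180°, 180°]: 26.23°.
Δφ = -9.85 − 7.09 = -16.94°.
a = sin²(Δφ/2) + cos φ₁ · cos φ₂ · sin²(Δλ/2) = 0.072034.
c = 2·atan2(√a, √(1−a)) = 0.54345 rad → d = 6371·c ≈ 3462.30 km.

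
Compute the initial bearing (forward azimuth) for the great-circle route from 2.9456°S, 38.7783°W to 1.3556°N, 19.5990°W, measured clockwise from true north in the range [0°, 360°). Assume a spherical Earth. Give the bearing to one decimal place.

77.6°

Δλ = -19.5990 − -38.7783 = 19.1793°.
θ = atan2( sin Δλ · cos φ₂ , cos φ₁ · sin φ₂ − sin φ₁ · cos φ₂ · cos Δλ )
  = atan2(0.32843, 0.07215) = 77.610° → normalised to [0°, 360°): 77.610°.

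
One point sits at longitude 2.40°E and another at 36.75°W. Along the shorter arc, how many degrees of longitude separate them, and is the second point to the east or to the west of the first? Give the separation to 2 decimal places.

Raw difference: -36.75 − 2.40 = -39.15°.
Normalise into (−180°, 180°]: -39.15° stays -39.15°.
Negative ⇒ the second point lies to the west; separation 39.15°.

39.15° west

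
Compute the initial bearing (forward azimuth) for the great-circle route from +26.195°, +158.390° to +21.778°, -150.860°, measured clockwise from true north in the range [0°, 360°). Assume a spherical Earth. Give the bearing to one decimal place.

Δλ = -150.860 − 158.390 = -309.250°; wrapped into (−180°, 180°]: 50.750°.
θ = atan2( sin Δλ · cos φ₂ , cos φ₁ · sin φ₂ − sin φ₁ · cos φ₂ · cos Δλ )
  = atan2(0.71912, 0.07355) = 84.160° → normalised to [0°, 360°): 84.160°.

84.2°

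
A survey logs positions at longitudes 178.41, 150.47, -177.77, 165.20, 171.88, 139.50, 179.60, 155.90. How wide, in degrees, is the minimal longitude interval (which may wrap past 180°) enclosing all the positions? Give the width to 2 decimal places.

Sort the longitudes: -177.77°, +139.50°, +150.47°, +155.90°, +165.20°, +171.88°, +178.41°, +179.60°.
Eastward gaps between consecutive values (wrapping around): 317.27°, 10.97°, 5.43°, 9.30°, 6.68°, 6.53°, 1.19°, 2.63°.
Largest gap = 317.27° ⇒ minimal covering band is its complement: 360° − 317.27° = 42.73°.
Band runs from +139.50° eastward to -177.77°, crossing the antimeridian.

42.73°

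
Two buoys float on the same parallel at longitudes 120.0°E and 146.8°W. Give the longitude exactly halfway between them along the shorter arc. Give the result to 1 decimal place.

166.6°E

Signed shortest Δλ from +120.0° to -146.8° is +93.2°.
Midpoint longitude = +120.0° + (+93.2°)/2 = +120.0° + 46.6° = +166.6°.
(The naïve average (+120.0 + -146.8)/2 = -13.4° is on the wrong side of the globe.)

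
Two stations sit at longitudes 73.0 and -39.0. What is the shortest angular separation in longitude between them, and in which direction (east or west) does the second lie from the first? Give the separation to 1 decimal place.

112.0° west

Raw difference: -39.0 − 73.0 = -112.0°.
Normalise into (−180°, 180°]: -112.0° stays -112.0°.
Negative ⇒ the second point lies to the west; separation 112.0°.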